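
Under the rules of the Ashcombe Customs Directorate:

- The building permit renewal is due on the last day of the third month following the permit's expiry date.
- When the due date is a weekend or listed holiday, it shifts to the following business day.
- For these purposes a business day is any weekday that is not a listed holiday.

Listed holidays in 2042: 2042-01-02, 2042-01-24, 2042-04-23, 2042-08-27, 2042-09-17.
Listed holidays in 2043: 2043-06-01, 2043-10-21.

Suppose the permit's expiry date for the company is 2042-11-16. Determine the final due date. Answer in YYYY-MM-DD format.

2043-03-02

3 months after 2042-11-16 is February 2043; that month ends on 2043-02-28.
2043-02-28 is a Saturday, so it moves to the next business day, 2043-03-02 (Monday).
So the filing is due 2043-03-02.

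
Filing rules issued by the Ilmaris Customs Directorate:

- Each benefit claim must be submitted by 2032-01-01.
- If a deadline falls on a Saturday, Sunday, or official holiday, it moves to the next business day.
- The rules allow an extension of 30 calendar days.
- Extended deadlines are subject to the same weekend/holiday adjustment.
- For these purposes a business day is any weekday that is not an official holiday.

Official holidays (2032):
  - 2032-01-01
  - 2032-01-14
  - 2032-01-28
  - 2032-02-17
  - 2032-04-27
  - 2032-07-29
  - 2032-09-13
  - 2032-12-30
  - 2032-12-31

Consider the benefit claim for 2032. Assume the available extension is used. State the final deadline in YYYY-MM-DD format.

2032-02-02

Start from the fixed due date, 2032-01-01.
2032-01-01 is a listed holiday, so it moves to the next business day, 2032-01-02 (Friday).
Add the 30 calendar-day extension to 2032-01-02: 2032-02-01.
2032-02-01 falls on a Sunday. Rolling to the next business day gives 2032-02-02, a Monday.
Final deadline: 2032-02-02.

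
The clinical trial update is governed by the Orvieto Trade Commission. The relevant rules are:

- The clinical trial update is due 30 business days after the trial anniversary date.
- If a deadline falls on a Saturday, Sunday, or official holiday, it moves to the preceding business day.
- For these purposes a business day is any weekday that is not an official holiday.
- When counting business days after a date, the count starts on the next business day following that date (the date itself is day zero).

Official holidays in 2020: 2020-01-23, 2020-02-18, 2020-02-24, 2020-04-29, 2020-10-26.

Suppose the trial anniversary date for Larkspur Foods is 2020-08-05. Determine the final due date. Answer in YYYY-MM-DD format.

30 business days after 2020-08-05, excluding weekends and holidays, is 2020-09-16.
Since 2020-09-16 is a Wednesday and not a holiday, the date is unchanged.
Final deadline: 2020-09-16.

2020-09-16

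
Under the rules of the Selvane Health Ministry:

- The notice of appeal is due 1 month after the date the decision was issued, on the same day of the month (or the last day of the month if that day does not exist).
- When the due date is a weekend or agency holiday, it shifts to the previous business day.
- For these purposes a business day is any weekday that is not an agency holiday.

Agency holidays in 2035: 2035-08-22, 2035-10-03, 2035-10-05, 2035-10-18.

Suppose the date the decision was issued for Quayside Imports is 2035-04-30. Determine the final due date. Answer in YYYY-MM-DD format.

2035-05-30

1 month after 2035-04-30, on the same day of the month, is 2035-05-30.
2035-05-30 is a Wednesday and not a listed holiday, so it stands.
The final due date is 2035-05-30.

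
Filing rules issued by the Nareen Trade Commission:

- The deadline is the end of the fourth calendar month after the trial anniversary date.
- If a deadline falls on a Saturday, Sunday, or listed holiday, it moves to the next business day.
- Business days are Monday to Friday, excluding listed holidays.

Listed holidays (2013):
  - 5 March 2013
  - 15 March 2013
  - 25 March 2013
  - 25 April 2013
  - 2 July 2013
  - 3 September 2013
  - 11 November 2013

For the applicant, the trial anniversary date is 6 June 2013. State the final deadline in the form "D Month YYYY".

31 October 2013

4 months after 6 June 2013 falls in October 2013; the last day of that month is 31 October 2013.
31 October 2013 is a Thursday and not a listed holiday, so it stands.
Final deadline: 31 October 2013.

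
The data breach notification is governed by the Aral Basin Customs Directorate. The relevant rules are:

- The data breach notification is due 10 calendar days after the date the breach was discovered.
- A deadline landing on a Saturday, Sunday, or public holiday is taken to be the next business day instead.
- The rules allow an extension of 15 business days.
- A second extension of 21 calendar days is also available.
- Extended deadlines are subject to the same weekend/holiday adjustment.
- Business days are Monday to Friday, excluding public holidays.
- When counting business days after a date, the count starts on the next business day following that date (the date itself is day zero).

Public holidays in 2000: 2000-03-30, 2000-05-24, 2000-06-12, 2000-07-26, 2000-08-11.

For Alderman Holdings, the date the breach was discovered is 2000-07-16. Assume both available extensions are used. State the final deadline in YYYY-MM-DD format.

2000-09-08

Adding 10 calendar days to 2000-07-16 gives 2000-07-26.
Because 2000-07-26 is a listed holiday, the deadline becomes 2000-07-27 (Thursday).
Applying the 15-business-day extension: 15 business days after 2000-07-27 is 2000-08-18.
2000-08-18 (Friday) is already a business day.
Add the 21 calendar-day extension to 2000-08-18: 2000-09-08.
2000-09-08 (Friday) is already a business day.
Deadline: 2000-09-08.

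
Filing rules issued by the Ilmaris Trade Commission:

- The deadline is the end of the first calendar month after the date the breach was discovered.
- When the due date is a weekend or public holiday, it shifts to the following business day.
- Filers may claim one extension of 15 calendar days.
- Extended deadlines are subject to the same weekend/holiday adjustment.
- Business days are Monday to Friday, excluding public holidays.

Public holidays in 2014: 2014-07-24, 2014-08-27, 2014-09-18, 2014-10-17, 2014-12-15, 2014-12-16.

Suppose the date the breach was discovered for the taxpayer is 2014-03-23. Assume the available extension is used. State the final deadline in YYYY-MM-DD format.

2014-05-15

The first month after 2014-03-23 is April 2014, whose last day is 2014-04-30.
2014-04-30 (Wednesday) is already a business day.
Add the 15 calendar-day extension to 2014-04-30: 2014-05-15.
Since 2014-05-15 is a Thursday and not a holiday, the date is unchanged.
So the filing is due 2014-05-15.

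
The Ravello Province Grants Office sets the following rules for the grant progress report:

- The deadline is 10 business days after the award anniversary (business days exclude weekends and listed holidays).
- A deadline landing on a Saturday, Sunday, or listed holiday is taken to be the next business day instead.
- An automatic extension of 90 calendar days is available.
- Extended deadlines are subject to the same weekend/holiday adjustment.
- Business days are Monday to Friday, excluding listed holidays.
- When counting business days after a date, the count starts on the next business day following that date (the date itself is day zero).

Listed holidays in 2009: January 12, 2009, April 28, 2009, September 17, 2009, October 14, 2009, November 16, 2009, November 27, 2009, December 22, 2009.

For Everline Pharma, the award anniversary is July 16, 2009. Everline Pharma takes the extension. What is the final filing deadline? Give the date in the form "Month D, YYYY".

October 28, 2009

Counting 10 business days after July 16, 2009 (skipping weekends and listed holidays) reaches July 30, 2009.
Since July 30, 2009 is a Thursday and not a holiday, the date is unchanged.
Applying the 90-calendar-day extension: July 30, 2009 + 90 days = October 28, 2009.
October 28, 2009 (Wednesday) is already a business day.
Deadline: October 28, 2009.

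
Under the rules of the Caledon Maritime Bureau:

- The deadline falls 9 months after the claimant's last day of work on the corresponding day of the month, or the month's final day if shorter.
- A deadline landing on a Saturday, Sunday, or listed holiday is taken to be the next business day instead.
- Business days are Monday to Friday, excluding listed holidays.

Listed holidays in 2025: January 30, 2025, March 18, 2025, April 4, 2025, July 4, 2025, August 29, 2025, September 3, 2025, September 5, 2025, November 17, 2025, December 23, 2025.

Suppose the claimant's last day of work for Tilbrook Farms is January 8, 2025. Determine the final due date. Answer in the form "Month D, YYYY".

October 8, 2025

Moving 9 months forward from January 8, 2025 on the corresponding day gives October 8, 2025.
October 8, 2025 (Wednesday) is already a business day.
Deadline: October 8, 2025.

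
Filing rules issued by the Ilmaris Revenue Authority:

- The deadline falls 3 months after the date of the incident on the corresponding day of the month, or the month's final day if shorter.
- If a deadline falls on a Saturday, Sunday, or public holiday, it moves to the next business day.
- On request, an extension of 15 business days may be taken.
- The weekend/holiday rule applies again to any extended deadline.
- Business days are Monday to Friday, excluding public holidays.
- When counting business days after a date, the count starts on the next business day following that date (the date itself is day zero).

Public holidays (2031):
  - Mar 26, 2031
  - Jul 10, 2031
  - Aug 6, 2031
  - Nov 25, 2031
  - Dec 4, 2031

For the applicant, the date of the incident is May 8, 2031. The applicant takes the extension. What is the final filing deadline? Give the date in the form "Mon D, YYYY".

Aug 29, 2031

3 months after May 8, 2031, on the same day of the month, is Aug 8, 2031.
Aug 8, 2031 falls on a Friday, which is a business day, so no adjustment is needed.
The 15-business-day extension runs from Aug 8, 2031 to Aug 29, 2031.
Aug 29, 2031 is a Friday and not a listed holiday, so it stands.
The final due date is Aug 29, 2031.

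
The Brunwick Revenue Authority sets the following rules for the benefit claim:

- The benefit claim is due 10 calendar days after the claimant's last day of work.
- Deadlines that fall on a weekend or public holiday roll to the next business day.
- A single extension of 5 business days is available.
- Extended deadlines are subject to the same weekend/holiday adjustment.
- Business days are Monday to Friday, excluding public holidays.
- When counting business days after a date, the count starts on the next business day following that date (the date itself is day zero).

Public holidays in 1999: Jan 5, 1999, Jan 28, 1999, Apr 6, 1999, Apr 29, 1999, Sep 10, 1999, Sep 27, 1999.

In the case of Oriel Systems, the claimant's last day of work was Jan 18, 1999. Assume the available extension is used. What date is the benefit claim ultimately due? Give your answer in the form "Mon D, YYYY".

Adding 10 calendar days to Jan 18, 1999 gives Jan 28, 1999.
Jan 28, 1999 is a listed holiday, so it moves to the next business day, Jan 29, 1999 (Friday).
Applying the 5-business-day extension: 5 business days after Jan 29, 1999 is Feb 5, 1999.
Feb 5, 1999 falls on a Friday, which is a business day, so no adjustment is needed.
Final deadline: Feb 5, 1999.

Feb 5, 1999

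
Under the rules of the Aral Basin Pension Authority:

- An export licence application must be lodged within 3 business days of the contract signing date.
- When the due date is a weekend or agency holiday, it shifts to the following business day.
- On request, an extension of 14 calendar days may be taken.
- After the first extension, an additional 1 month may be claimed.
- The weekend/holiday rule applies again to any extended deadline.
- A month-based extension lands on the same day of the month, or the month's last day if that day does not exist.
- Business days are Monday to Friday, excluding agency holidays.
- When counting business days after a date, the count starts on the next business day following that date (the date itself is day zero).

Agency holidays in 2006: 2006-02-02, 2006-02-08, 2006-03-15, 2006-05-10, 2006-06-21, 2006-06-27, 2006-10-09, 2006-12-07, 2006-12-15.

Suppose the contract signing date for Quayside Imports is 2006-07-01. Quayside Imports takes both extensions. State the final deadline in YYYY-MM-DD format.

2006-08-21

3 business days after 2006-07-01, excluding weekends and holidays, is 2006-07-05.
2006-07-05 is a Wednesday and not a listed holiday, so it stands.
Applying the 14-calendar-day extension: 2006-07-05 + 14 days = 2006-07-19.
2006-07-19 (Wednesday) is already a business day.
The 1 month extension carries 2006-07-19 to 2006-08-19.
2006-08-19 falls on a Saturday. Rolling to the next business day gives 2006-08-21, a Monday.
So the filing is due 2006-08-21.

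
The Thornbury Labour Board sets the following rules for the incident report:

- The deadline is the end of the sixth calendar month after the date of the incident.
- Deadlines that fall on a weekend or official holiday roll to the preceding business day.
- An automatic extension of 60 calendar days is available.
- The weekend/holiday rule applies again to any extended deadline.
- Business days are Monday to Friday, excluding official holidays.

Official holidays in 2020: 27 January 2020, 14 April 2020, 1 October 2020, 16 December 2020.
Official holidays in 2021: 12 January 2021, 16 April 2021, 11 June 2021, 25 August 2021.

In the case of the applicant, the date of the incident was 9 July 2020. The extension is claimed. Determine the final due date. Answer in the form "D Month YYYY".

30 March 2021

The sixth month after 9 July 2020 is January 2021, whose last day is 31 January 2021.
31 January 2021 is a Sunday; the preceding business day is 29 January 2021 (Friday).
Applying the 60-calendar-day extension: 29 January 2021 + 60 days = 30 March 2021.
30 March 2021 is a Tuesday and not a listed holiday, so it stands.
The final due date is 30 March 2021.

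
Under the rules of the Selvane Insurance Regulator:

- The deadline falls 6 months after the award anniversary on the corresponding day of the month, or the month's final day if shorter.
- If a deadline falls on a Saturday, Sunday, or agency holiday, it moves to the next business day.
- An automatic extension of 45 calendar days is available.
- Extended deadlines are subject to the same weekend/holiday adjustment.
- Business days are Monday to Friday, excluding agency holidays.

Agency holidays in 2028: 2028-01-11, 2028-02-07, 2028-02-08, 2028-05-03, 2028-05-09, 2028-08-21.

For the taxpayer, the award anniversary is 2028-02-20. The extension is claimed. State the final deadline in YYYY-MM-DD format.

Moving 6 months forward from 2028-02-20 on the corresponding day gives 2028-08-20.
2028-08-20 is a Sunday; the next business day is 2028-08-22 (Tuesday).
Applying the 45-calendar-day extension: 2028-08-22 + 45 days = 2028-10-06.
2028-10-06 (Friday) is already a business day.
Deadline: 2028-10-06.

2028-10-06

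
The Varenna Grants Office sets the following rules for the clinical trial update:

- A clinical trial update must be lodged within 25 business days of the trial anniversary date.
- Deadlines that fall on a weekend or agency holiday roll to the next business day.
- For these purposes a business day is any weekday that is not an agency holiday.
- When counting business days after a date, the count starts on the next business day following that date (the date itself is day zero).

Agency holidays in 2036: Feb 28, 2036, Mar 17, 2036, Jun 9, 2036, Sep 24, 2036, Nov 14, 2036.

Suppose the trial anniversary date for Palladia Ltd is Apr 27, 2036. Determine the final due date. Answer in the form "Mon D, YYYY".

May 30, 2036

25 business days after Apr 27, 2036, excluding weekends and holidays, is May 30, 2036.
May 30, 2036 is a Friday and not a listed holiday, so it stands.
So the filing is due May 30, 2036.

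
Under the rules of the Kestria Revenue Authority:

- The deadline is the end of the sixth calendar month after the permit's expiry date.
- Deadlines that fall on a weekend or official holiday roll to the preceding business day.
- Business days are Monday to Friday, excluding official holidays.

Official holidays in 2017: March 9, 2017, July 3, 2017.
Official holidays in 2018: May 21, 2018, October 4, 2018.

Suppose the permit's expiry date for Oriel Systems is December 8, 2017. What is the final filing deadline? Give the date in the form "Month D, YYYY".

June 29, 2018

The sixth month after December 8, 2017 is June 2018, whose last day is June 30, 2018.
June 30, 2018 is a Saturday, so it moves to the preceding business day, June 29, 2018 (Friday).
Deadline: June 29, 2018.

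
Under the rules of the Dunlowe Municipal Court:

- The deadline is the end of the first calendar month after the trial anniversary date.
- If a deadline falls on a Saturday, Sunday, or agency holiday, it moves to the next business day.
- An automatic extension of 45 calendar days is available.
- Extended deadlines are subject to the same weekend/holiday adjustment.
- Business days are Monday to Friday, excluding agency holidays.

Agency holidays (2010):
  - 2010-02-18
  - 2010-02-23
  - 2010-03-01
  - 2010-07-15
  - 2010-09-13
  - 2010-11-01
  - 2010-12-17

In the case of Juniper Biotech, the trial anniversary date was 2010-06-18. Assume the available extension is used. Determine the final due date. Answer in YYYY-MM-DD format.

1 month after 2010-06-18 is July 2010; that month ends on 2010-07-31.
2010-07-31 falls on a Saturday. Rolling to the next business day gives 2010-08-02, a Monday.
With the 45-day extension, 2010-08-02 becomes 2010-09-16.
2010-09-16 is a Thursday and not a listed holiday, so it stands.
So the filing is due 2010-09-16.

2010-09-16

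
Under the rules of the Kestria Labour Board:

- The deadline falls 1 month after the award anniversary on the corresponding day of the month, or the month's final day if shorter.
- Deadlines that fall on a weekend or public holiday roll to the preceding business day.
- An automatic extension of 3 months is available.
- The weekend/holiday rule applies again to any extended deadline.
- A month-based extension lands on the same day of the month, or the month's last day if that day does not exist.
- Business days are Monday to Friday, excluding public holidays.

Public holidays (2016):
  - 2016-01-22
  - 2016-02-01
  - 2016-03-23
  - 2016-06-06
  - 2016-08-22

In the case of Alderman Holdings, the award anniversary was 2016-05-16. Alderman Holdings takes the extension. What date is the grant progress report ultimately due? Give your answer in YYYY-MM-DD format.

2016-09-16

1 month after 2016-05-16, on the same day of the month, is 2016-06-16.
2016-06-16 (Thursday) is already a business day.
Add 3 months to 2016-06-16: 2016-09-16.
2016-09-16 falls on a Friday, which is a business day, so no adjustment is needed.
So the filing is due 2016-09-16.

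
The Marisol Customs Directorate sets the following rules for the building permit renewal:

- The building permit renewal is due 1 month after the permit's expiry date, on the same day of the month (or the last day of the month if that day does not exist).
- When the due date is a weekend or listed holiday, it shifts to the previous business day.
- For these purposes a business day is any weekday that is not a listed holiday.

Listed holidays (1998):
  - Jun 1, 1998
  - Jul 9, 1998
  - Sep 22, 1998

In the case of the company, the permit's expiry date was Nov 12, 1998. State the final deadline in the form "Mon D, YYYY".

Moving 1 month forward from Nov 12, 1998 on the corresponding day gives Dec 12, 1998.
Dec 12, 1998 is a Saturday, so it moves to the preceding business day, Dec 11, 1998 (Friday).
Deadline: Dec 11, 1998.

Dec 11, 1998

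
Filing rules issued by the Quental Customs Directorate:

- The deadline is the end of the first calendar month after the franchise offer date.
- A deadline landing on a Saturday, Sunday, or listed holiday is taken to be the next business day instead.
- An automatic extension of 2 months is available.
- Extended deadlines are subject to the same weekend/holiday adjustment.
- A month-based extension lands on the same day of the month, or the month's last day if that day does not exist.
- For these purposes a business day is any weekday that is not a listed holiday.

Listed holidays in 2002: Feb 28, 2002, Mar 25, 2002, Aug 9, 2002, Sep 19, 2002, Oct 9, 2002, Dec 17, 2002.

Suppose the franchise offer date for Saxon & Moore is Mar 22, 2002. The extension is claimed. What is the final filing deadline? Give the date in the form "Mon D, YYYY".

Jul 1, 2002

1 month after Mar 22, 2002 falls in April 2002; the last day of that month is Apr 30, 2002.
Apr 30, 2002 is a Tuesday and not a listed holiday, so it stands.
The 2 months extension carries Apr 30, 2002 to Jun 30, 2002.
Jun 30, 2002 is a Sunday; the next business day is Jul 1, 2002 (Monday).
Final deadline: Jul 1, 2002.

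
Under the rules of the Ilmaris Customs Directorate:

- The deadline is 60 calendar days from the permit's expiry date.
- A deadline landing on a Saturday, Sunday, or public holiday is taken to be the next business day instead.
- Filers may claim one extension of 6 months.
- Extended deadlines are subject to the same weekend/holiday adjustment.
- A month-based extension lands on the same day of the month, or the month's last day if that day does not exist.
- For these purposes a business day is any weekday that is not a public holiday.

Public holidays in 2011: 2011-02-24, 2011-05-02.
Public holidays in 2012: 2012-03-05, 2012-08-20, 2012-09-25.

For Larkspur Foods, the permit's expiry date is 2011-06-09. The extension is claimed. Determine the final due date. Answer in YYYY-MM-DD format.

2012-02-08

60 calendar days after 2011-06-09 is 2011-08-08.
Since 2011-08-08 is a Monday and not a holiday, the date is unchanged.
Applying the 6 months extension: 6 months after 2011-08-08 is 2012-02-08.
2012-02-08 is a Wednesday and not a listed holiday, so it stands.
So the filing is due 2012-02-08.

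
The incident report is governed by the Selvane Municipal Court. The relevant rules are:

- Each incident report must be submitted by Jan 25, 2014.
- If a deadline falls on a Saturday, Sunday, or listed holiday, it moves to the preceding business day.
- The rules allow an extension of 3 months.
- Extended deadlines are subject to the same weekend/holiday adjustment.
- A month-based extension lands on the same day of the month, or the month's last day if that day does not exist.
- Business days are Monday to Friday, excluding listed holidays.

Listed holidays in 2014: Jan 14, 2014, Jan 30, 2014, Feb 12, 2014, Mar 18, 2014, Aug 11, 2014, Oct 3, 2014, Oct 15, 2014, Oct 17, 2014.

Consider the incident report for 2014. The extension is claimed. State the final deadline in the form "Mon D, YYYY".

Apr 24, 2014

The stated deadline is Jan 25, 2014.
Jan 25, 2014 is a Saturday; the preceding business day is Jan 24, 2014 (Friday).
Applying the 3 months extension: 3 months after Jan 24, 2014 is Apr 24, 2014.
Apr 24, 2014 falls on a Thursday, which is a business day, so no adjustment is needed.
So the filing is due Apr 24, 2014.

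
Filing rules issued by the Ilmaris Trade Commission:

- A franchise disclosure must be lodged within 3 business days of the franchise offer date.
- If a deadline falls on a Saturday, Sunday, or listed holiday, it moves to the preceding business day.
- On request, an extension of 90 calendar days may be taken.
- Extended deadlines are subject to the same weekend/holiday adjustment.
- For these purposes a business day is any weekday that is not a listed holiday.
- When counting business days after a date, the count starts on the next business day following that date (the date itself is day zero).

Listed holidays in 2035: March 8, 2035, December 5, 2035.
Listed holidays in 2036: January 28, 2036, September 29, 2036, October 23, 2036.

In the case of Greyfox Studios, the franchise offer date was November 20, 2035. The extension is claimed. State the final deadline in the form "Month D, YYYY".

Counting 3 business days after November 20, 2035 (skipping weekends and listed holidays) reaches November 23, 2035.
November 23, 2035 (Friday) is already a business day.
With the 90-day extension, November 23, 2035 becomes February 21, 2036.
February 21, 2036 (Thursday) is already a business day.
So the filing is due February 21, 2036.

February 21, 2036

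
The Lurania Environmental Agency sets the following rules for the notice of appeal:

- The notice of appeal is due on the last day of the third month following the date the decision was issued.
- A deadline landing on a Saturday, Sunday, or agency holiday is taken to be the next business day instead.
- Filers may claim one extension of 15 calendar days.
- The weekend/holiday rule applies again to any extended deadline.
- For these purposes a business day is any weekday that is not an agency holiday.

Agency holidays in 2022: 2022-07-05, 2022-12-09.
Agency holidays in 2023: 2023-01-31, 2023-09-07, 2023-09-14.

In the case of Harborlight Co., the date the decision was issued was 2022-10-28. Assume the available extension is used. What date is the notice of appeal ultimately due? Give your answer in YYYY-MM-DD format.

3 months after 2022-10-28 is January 2023; that month ends on 2023-01-31.
Because 2023-01-31 is a listed holiday, the deadline becomes 2023-02-01 (Wednesday).
Applying the 15-calendar-day extension: 2023-02-01 + 15 days = 2023-02-16.
2023-02-16 is a Thursday and not a listed holiday, so it stands.
The final due date is 2023-02-16.

2023-02-16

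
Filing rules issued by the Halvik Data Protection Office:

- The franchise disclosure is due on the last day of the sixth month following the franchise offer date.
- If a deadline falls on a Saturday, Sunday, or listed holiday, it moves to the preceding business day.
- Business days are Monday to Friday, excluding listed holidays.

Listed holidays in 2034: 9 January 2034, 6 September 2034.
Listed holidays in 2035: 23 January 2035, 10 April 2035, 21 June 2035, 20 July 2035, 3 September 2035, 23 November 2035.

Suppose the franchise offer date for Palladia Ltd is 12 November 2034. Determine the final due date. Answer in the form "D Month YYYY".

31 May 2035

6 months after 12 November 2034 falls in May 2035; the last day of that month is 31 May 2035.
31 May 2035 is a Thursday and not a listed holiday, so it stands.
The final due date is 31 May 2035.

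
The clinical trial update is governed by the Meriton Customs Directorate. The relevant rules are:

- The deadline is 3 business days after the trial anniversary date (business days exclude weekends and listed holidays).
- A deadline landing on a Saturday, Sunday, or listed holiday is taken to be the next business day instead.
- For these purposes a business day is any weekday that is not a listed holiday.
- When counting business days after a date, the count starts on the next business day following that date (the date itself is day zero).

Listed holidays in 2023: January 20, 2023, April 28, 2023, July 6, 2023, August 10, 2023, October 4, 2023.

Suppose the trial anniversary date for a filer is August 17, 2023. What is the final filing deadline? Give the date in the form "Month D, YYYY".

Counting 3 business days after August 17, 2023 (skipping weekends and listed holidays) reaches August 22, 2023.
August 22, 2023 (Tuesday) is already a business day.
Final deadline: August 22, 2023.

August 22, 2023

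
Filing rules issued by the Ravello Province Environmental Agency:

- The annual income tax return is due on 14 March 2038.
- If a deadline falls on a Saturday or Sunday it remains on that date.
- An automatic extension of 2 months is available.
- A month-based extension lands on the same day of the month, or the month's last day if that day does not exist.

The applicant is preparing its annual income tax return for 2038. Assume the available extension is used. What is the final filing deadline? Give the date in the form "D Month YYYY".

The stated deadline is 14 March 2038.
No adjustment is made for weekends or holidays, so 14 March 2038 stands.
Applying the 2 months extension: 2 months after 14 March 2038 is 14 May 2038.
No adjustment is made for weekends or holidays, so 14 May 2038 stands.
So the filing is due 14 May 2038.

14 May 2038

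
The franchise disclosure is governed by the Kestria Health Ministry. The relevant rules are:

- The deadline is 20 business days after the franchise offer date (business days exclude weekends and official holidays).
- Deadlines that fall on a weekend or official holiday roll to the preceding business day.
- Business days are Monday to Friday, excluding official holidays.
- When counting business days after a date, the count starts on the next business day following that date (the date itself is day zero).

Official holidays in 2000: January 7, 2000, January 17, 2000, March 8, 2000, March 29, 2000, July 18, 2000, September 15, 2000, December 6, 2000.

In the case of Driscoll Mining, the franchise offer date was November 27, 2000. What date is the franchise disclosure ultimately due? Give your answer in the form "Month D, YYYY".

December 26, 2000

20 business days after November 27, 2000, excluding weekends and holidays, is December 26, 2000.
December 26, 2000 (Tuesday) is already a business day.
Final deadline: December 26, 2000.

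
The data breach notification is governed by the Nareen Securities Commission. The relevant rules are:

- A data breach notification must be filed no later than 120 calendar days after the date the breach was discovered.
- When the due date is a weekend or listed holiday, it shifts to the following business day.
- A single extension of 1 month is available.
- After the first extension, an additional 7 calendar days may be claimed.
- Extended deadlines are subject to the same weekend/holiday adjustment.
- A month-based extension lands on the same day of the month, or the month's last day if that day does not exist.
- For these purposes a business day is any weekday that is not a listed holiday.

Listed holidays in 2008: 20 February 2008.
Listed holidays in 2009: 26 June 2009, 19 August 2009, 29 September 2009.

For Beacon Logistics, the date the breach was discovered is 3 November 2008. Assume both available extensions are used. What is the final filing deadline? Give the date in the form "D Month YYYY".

10 April 2009

120 calendar days after 3 November 2008 is 3 March 2009.
3 March 2009 falls on a Tuesday, which is a business day, so no adjustment is needed.
The 1 month extension carries 3 March 2009 to 3 April 2009.
3 April 2009 falls on a Friday, which is a business day, so no adjustment is needed.
Add the 7 calendar-day extension to 3 April 2009: 10 April 2009.
10 April 2009 (Friday) is already a business day.
Final deadline: 10 April 2009.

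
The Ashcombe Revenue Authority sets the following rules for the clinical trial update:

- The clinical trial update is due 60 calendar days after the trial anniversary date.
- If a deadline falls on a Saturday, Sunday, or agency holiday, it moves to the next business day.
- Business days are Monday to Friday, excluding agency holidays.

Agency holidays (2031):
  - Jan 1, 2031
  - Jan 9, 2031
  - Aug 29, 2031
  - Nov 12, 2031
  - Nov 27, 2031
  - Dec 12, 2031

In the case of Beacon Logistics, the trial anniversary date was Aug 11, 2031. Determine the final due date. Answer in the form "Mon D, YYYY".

Oct 10, 2031

From Aug 11, 2031, 60 calendar days later is Oct 10, 2031.
Oct 10, 2031 is a Friday and not a listed holiday, so it stands.
The final due date is Oct 10, 2031.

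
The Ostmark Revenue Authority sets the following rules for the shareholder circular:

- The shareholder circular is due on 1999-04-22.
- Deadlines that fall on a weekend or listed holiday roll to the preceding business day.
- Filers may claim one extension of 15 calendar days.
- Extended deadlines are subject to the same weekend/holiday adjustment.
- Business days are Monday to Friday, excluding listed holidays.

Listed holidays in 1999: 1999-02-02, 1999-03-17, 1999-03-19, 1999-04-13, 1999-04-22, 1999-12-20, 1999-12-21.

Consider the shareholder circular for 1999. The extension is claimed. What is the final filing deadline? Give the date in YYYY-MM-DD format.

1999-05-06

The stated deadline is 1999-04-22.
1999-04-22 is a listed holiday; the preceding business day is 1999-04-21 (Wednesday).
Add the 15 calendar-day extension to 1999-04-21: 1999-05-06.
Since 1999-05-06 is a Thursday and not a holiday, the date is unchanged.
So the filing is due 1999-05-06.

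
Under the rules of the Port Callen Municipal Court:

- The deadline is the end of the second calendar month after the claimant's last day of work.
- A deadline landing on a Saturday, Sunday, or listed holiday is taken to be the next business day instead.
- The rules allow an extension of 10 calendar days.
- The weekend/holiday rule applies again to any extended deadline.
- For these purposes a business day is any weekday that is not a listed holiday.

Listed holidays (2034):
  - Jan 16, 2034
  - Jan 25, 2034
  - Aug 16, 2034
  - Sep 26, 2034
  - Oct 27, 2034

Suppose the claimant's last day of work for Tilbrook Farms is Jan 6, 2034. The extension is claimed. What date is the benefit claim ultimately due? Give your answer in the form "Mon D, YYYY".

Apr 10, 2034

2 months after Jan 6, 2034 falls in March 2034; the last day of that month is Mar 31, 2034.
Mar 31, 2034 is a Friday and not a listed holiday, so it stands.
With the 10-day extension, Mar 31, 2034 becomes Apr 10, 2034.
Apr 10, 2034 is a Monday and not a listed holiday, so it stands.
So the filing is due Apr 10, 2034.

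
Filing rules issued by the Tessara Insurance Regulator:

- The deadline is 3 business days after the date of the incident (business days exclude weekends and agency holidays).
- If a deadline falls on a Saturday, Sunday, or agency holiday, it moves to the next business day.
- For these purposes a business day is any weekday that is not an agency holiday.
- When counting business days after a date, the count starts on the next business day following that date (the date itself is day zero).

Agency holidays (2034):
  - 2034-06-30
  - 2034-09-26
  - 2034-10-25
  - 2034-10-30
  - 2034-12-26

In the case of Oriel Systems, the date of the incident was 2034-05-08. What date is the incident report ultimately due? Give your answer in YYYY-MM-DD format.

2034-05-11

Starting the day after 2034-05-08 and counting 3 business days lands on 2034-05-11.
2034-05-11 is a Thursday and not a listed holiday, so it stands.
So the filing is due 2034-05-11.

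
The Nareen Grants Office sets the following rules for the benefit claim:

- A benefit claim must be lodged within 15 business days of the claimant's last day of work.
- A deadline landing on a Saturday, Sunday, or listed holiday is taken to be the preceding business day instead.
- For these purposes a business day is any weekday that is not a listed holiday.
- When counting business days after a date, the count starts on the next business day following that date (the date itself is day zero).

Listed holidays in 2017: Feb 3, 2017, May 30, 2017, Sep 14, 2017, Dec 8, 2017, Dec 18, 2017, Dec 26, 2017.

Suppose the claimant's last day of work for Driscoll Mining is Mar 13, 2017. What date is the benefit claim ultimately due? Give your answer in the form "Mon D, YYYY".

Starting the day after Mar 13, 2017 and counting 15 business days lands on Apr 3, 2017.
Apr 3, 2017 is a Monday and not a listed holiday, so it stands.
So the filing is due Apr 3, 2017.

Apr 3, 2017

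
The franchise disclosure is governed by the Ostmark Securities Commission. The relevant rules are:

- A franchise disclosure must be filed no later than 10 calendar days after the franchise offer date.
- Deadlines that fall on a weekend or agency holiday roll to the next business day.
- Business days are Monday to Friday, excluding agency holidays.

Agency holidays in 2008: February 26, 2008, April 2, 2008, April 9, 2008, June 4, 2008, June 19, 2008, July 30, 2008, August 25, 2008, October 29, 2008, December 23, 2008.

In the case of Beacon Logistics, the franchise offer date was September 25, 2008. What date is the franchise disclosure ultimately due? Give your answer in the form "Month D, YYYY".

From September 25, 2008, 10 calendar days later is October 5, 2008.
October 5, 2008 is a Sunday, so it moves to the next business day, October 6, 2008 (Monday).
So the filing is due October 6, 2008.

October 6, 2008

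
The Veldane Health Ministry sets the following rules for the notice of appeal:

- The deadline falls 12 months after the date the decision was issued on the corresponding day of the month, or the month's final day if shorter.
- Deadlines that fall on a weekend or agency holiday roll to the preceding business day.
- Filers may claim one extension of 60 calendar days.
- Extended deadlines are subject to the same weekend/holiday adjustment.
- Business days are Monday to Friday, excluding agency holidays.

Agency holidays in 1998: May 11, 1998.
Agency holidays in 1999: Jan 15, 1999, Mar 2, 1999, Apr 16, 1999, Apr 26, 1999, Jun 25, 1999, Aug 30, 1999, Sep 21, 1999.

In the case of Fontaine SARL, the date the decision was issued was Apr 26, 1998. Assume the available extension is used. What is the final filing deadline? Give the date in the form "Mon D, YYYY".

Jun 22, 1999

12 months from Apr 26, 1998 is Apr 26, 1999.
Apr 26, 1999 is a listed holiday; the preceding business day is Apr 23, 1999 (Friday).
With the 60-day extension, Apr 23, 1999 becomes Jun 22, 1999.
Since Jun 22, 1999 is a Tuesday and not a holiday, the date is unchanged.
The final due date is Jun 22, 1999.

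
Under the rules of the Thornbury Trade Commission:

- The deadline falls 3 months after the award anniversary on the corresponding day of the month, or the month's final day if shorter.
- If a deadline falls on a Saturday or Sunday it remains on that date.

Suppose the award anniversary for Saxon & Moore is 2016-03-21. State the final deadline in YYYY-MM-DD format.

3 months after 2016-03-21, on the same day of the month, is 2016-06-21.
2016-06-21 falls on a Tuesday. The rules make no weekend/holiday allowance, so it remains 2016-06-21.
Deadline: 2016-06-21.

2016-06-21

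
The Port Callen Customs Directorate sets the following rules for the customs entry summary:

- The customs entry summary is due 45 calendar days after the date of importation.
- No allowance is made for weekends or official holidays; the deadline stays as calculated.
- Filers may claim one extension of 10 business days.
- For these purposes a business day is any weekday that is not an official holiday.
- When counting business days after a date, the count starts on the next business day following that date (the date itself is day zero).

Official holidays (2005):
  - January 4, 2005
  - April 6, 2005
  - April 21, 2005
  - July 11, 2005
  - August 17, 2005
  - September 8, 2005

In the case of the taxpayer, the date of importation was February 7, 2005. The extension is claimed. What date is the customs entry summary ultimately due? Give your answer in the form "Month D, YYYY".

45 calendar days after February 7, 2005 is March 24, 2005.
March 24, 2005 falls on a Thursday. The rules make no weekend/holiday allowance, so it remains March 24, 2005.
Counting 10 further business days from March 24, 2005 reaches April 8, 2005.
No adjustment is made for weekends or holidays, so April 8, 2005 stands.
Deadline: April 8, 2005.

April 8, 2005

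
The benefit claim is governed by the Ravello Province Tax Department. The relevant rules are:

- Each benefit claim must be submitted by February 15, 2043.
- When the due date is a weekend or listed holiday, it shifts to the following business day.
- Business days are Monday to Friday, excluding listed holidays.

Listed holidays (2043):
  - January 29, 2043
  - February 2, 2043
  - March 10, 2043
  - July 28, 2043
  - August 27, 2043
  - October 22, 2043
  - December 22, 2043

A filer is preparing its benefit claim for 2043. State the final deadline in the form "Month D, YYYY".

The stated deadline is February 15, 2043.
February 15, 2043 falls on a Sunday. Rolling to the next business day gives February 16, 2043, a Monday.
The final due date is February 16, 2043.

February 16, 2043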